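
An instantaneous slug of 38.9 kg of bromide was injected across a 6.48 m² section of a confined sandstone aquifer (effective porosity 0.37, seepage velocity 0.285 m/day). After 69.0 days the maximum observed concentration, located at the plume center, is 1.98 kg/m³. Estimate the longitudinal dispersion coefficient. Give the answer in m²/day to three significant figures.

At the plume center C_max = M/(n_e·A·√(4πDt)), so D = M²/(4πt·(n_e·A·C_max)²).
n_e·A·C_max = 0.37 × 6.48 × 1.98 = 4.747 kg/m.
D = 38.9²/(4π × 69.0 × 4.747²) = 0.0774 m²/day.

0.0774 m²/day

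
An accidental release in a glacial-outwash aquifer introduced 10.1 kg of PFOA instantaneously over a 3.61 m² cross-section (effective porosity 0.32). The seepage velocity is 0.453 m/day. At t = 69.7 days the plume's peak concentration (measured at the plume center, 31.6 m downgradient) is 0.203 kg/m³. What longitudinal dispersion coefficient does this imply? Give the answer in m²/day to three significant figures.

At the plume center C_max = M/(n_e·A·√(4πDt)), so D = M²/(4πt·(n_e·A·C_max)²).
n_e·A·C_max = 0.32 × 3.61 × 0.203 = 0.2345 kg/m.
D = 10.1²/(4π × 69.7 × 0.2345²) = 2.12 m²/day.

2.12 m²/day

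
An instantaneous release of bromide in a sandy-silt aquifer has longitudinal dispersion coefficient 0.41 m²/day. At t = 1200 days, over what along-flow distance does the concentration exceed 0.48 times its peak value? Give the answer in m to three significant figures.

76.0 m

The plume is Gaussian with σ = √(2Dt) = √(2 × 0.41 × 1200) = 31.37 m.
C/C_peak = exp(−Δx²/(2σ²)) = 0.48 ⇒ Δx = σ·√(−2 ln 0.48) = 31.37 × 1.212 = 38.02 m.
Width = 2Δx = 76.0 m.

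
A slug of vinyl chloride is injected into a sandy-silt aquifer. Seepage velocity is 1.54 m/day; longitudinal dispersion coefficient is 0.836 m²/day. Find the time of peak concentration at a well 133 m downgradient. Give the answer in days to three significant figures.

86.0 days

For the 1D instantaneous-source solution, setting ∂C/∂t = 0 at fixed x gives v²t² + 2Dt − x² = 0, so t = (√(D² + v²x²) − D)/v².
√(D² + v²x²) = √(0.836² + 1.54² × 133²) = 204.8; v² = 2.3716.
t = (204.8 − 0.836)/2.3716 = 86.0 days (vs. the pure-advection estimate x/v = 86.4 d).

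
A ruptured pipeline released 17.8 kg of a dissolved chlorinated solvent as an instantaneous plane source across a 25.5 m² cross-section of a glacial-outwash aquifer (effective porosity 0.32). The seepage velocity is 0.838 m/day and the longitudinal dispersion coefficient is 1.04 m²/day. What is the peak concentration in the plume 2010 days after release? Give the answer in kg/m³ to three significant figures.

The peak of an instantaneous 1D plume sits at x = vt; there the Gaussian factor is 1 and C_max = M/(n_e·A·√(4πDt)), where n_e·A is the pore area the mass is dissolved in.
√(4πDt) = √(4π × 1.04 × 2010) = 162.1 m, so C_max = 17.8/(0.32 × 25.5 × 162.1) = 0.0135 kg/m³.

0.0135 kg/m³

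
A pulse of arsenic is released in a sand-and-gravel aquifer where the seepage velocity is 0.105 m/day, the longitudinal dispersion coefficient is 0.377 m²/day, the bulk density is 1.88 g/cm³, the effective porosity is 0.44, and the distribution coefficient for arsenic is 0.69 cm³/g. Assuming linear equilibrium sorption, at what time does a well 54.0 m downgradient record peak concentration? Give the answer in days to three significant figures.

1900 days

Retardation factor R = 1 + ρ_b·K_d/n = 1 + 1.88 × 0.69/0.44 = 3.948.
Sorption retards both mechanisms: v_R = v/R = 0.02660 m/day, D_R = D/R = 0.09549 m²/day.
Peak time from v_R²t² + 2D_R t − x² = 0: t = (√(D_R² + v_R²x²) − D_R)/v_R².
√(D_R² + v_R²x²) = √(0.09549² + 0.02660² × 54.0²) = 1.440; v_R² = 0.0007076.
t = (1.440 − 0.09549)/0.0007076 = 1900 days.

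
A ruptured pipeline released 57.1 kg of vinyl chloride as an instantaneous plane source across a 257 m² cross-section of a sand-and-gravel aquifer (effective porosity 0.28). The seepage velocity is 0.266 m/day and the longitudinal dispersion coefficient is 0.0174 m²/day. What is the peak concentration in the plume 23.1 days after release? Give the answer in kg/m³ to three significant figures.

0.353 kg/m³

The peak of an instantaneous 1D plume sits at x = vt; there the Gaussian factor is 1 and C_max = M/(n_e·A·√(4πDt)), where n_e·A is the pore area the mass is dissolved in.
√(4πDt) = √(4π × 0.0174 × 23.1) = 2.247 m, so C_max = 57.1/(0.28 × 257 × 2.247) = 0.353 kg/m³.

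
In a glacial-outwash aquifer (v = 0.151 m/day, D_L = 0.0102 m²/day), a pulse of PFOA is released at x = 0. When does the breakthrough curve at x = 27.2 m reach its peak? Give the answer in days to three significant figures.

180 days

For the 1D instantaneous-source solution, setting ∂C/∂t = 0 at fixed x gives v²t² + 2Dt − x² = 0, so t = (√(D² + v²x²) − D)/v².
√(D² + v²x²) = √(0.0102² + 0.151² × 27.2²) = 4.107; v² = 0.022801.
t = (4.107 − 0.0102)/0.022801 = 180 days (vs. the pure-advection estimate x/v = 180 d).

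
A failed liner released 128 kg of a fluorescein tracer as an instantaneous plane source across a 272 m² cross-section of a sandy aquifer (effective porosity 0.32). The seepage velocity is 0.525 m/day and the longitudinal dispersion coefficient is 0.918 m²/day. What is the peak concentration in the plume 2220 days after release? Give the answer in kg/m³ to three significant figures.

0.00919 kg/m³

The peak of an instantaneous 1D plume sits at x = vt; there the Gaussian factor is 1 and C_max = M/(n_e·A·√(4πDt)), where n_e·A is the pore area the mass is dissolved in.
√(4πDt) = √(4π × 0.918 × 2220) = 160.0 m, so C_max = 128/(0.32 × 272 × 160.0) = 0.00919 kg/m³.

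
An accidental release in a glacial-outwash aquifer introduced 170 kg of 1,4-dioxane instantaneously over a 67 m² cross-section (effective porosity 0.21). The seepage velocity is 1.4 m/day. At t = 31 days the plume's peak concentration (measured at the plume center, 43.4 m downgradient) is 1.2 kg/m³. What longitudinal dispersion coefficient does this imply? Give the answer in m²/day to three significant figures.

At the plume center C_max = M/(n_e·A·√(4πDt)), so D = M²/(4πt·(n_e·A·C_max)²).
n_e·A·C_max = 0.21 × 67 × 1.2 = 16.88 kg/m.
D = 170²/(4π × 31 × 16.88²) = 0.260 m²/day.

0.260 m²/day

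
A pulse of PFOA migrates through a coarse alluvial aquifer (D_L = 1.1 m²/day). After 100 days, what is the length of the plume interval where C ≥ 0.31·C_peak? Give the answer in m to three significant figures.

45.4 m

The plume is Gaussian with σ = √(2Dt) = √(2 × 1.1 × 100) = 14.83 m.
C/C_peak = exp(−Δx²/(2σ²)) = 0.31 ⇒ Δx = σ·√(−2 ln 0.31) = 14.83 × 1.530 = 22.69 m.
Width = 2Δx = 45.4 m.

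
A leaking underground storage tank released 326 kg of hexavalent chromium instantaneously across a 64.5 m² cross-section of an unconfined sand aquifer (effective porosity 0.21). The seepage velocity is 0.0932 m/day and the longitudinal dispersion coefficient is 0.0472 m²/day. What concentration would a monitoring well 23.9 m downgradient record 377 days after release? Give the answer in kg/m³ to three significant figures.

0.273 kg/m³

For an instantaneous plane source, C(x,t) = M/(n_e·A·√(4πDt)) · exp(−(x−vt)²/(4Dt)), with n_e·A the pore (flow) area.
Plume center vt = 0.0932 × 377 = 35.1364 m, so the well at 23.9 m is 11.2364 m upgradient of the peak.
√(4πDt) = 14.95 m, giving peak height M/(n_e·A·√(4πDt)) = 326/(0.21 × 64.5 × 14.95) = 1.610 kg/m³.
(x−vt)²/(4Dt) = (-11.2364)²/(4 × 0.0472 × 377) = 1.774; exp(−1.774) = 0.1697.
C = 1.610 × 0.1697 = 0.273 kg/m³.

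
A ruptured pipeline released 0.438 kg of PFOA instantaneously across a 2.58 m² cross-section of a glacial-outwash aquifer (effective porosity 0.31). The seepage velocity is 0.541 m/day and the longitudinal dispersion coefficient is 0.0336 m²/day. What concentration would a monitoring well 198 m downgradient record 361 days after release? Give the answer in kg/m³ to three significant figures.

0.0382 kg/m³

For an instantaneous plane source, C(x,t) = M/(n_e·A·√(4πDt)) · exp(−(x−vt)²/(4Dt)), with n_e·A the pore (flow) area.
Plume center vt = 0.541 × 361 = 195.301 m, so the well at 198 m is 2.699 m downgradient of the peak.
√(4πDt) = 12.35 m, giving peak height M/(n_e·A·√(4πDt)) = 0.438/(0.31 × 2.58 × 12.35) = 0.04434 kg/m³.
(x−vt)²/(4Dt) = (2.699)²/(4 × 0.0336 × 361) = 0.1501; exp(−0.1501) = 0.8606.
C = 0.04434 × 0.8606 = 0.0382 kg/m³.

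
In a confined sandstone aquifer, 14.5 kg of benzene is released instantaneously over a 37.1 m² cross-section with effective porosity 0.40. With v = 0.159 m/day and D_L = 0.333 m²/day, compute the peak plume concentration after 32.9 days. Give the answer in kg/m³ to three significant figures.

0.0833 kg/m³

The peak of an instantaneous 1D plume sits at x = vt; there the Gaussian factor is 1 and C_max = M/(n_e·A·√(4πDt)), where n_e·A is the pore area the mass is dissolved in.
√(4πDt) = √(4π × 0.333 × 32.9) = 11.73 m, so C_max = 14.5/(0.40 × 37.1 × 11.73) = 0.0833 kg/m³.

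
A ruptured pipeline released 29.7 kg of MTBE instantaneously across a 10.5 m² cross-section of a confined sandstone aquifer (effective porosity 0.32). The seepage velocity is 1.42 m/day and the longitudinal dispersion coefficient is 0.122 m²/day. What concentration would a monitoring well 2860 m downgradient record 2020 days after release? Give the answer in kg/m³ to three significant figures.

For an instantaneous plane source, C(x,t) = M/(n_e·A·√(4πDt)) · exp(−(x−vt)²/(4Dt)), with n_e·A the pore (flow) area.
Plume center vt = 1.42 × 2020 = 2868.4 m, so the well at 2860 m is 8.4 m upgradient of the peak.
√(4πDt) = 55.65 m, giving peak height M/(n_e·A·√(4πDt)) = 29.7/(0.32 × 10.5 × 55.65) = 0.1588 kg/m³.
(x−vt)²/(4Dt) = (-8.4)²/(4 × 0.122 × 2020) = 0.07158; exp(−0.07158) = 0.9309.
C = 0.1588 × 0.9309 = 0.148 kg/m³.

0.148 kg/m³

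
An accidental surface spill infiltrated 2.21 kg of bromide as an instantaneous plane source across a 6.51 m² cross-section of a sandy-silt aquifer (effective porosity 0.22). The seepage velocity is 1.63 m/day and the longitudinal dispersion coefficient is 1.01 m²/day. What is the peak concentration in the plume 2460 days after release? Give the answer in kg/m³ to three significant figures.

The peak of an instantaneous 1D plume sits at x = vt; there the Gaussian factor is 1 and C_max = M/(n_e·A·√(4πDt)), where n_e·A is the pore area the mass is dissolved in.
√(4πDt) = √(4π × 1.01 × 2460) = 176.7 m, so C_max = 2.21/(0.22 × 6.51 × 176.7) = 0.00873 kg/m³.

0.00873 kg/m³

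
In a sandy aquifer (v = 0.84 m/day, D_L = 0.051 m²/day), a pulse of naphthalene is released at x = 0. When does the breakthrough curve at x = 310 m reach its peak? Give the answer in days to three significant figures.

369 days

For the 1D instantaneous-source solution, setting ∂C/∂t = 0 at fixed x gives v²t² + 2Dt − x² = 0, so t = (√(D² + v²x²) − D)/v².
√(D² + v²x²) = √(0.051² + 0.84² × 310²) = 260.4; v² = 0.7056.
t = (260.4 − 0.051)/0.7056 = 369 days (vs. the pure-advection estimate x/v = 369 d).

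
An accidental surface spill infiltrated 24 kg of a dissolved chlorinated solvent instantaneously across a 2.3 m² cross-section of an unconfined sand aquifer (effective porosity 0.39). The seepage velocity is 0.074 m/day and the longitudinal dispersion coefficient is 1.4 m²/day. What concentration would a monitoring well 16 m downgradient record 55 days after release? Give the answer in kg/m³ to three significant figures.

For an instantaneous plane source, C(x,t) = M/(n_e·A·√(4πDt)) · exp(−(x−vt)²/(4Dt)), with n_e·A the pore (flow) area.
Plume center vt = 0.074 × 55 = 4.07 m, so the well at 16 m is 11.93 m downgradient of the peak.
√(4πDt) = 31.11 m, giving peak height M/(n_e·A·√(4πDt)) = 24/(0.39 × 2.3 × 31.11) = 0.8600 kg/m³.
(x−vt)²/(4Dt) = (11.93)²/(4 × 1.4 × 55) = 0.4621; exp(−0.4621) = 0.6300.
C = 0.8600 × 0.6300 = 0.542 kg/m³.

0.542 kg/m³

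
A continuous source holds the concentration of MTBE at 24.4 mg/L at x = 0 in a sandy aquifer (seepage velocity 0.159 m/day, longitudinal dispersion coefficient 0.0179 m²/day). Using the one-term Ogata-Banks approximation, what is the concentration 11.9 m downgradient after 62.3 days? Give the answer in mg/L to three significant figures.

For a continuous step input, C/C₀ ≈ ½·erfc((x−vt)/(2√(Dt))).
vt = 0.159 × 62.3 = 9.9057 m and 2√(Dt) = 2√(0.0179 × 62.3) = 2.112 m.
Argument (x−vt)/(2√(Dt)) = (11.9 − 9.9057)/2.112 = 0.9443; ½·erfc(0.9443) = 0.09087.
C = 24.4 × 0.09087 = 2.22 mg/L.

2.22 mg/L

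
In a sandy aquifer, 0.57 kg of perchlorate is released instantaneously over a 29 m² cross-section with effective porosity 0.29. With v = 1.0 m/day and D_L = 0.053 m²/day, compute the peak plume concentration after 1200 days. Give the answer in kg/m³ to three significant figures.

0.00240 kg/m³

The peak of an instantaneous 1D plume sits at x = vt; there the Gaussian factor is 1 and C_max = M/(n_e·A·√(4πDt)), where n_e·A is the pore area the mass is dissolved in.
√(4πDt) = √(4π × 0.053 × 1200) = 28.27 m, so C_max = 0.57/(0.29 × 29 × 28.27) = 0.00240 kg/m³.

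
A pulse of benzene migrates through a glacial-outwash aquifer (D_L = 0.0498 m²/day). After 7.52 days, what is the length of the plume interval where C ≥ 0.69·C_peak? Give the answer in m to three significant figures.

The plume is Gaussian with σ = √(2Dt) = √(2 × 0.0498 × 7.52) = 0.8654 m.
C/C_peak = exp(−Δx²/(2σ²)) = 0.69 ⇒ Δx = σ·√(−2 ln 0.69) = 0.8654 × 0.8615 = 0.7455 m.
Width = 2Δx = 1.49 m.

1.49 m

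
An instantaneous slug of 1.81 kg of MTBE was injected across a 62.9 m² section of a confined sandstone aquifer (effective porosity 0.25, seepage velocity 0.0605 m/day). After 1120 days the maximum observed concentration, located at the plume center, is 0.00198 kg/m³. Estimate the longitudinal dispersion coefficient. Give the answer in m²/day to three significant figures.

At the plume center C_max = M/(n_e·A·√(4πDt)), so D = M²/(4πt·(n_e·A·C_max)²).
n_e·A·C_max = 0.25 × 62.9 × 0.00198 = 0.03114 kg/m.
D = 1.81²/(4π × 1120 × 0.03114²) = 0.240 m²/day.

0.240 m²/day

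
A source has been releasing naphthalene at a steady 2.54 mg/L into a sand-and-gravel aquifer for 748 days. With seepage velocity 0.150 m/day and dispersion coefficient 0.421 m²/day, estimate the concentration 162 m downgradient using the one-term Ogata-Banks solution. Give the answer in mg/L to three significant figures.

0.0600 mg/L

For a continuous step input, C/C₀ ≈ ½·erfc((x−vt)/(2√(Dt))).
vt = 0.150 × 748 = 112.2 m and 2√(Dt) = 2√(0.421 × 748) = 35.49 m.
Argument (x−vt)/(2√(Dt)) = (162 − 112.2)/35.49 = 1.403; ½·erfc(1.403) = 0.02362.
C = 2.54 × 0.02362 = 0.0600 mg/L.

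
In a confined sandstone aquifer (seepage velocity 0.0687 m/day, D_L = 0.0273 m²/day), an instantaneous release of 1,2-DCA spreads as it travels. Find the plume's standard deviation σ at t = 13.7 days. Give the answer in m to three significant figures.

0.865 m

Dispersive spreading gives a Gaussian with σ² = 2Dt; advection only shifts the center.
σ = √(2 × 0.0273 × 13.7) = 0.865 m.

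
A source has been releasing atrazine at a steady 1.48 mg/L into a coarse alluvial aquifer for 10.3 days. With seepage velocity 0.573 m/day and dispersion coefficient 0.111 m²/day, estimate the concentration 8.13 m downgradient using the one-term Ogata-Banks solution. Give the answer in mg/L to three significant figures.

0.104 mg/L

For a continuous step input, C/C₀ ≈ ½·erfc((x−vt)/(2√(Dt))).
vt = 0.573 × 10.3 = 5.9019 m and 2√(Dt) = 2√(0.111 × 10.3) = 2.139 m.
Argument (x−vt)/(2√(Dt)) = (8.13 − 5.9019)/2.139 = 1.042; ½·erfc(1.042) = 0.07029.
C = 1.48 × 0.07029 = 0.104 mg/L.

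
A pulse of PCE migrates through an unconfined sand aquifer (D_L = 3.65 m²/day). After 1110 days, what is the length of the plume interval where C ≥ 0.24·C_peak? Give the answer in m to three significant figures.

304 m

The plume is Gaussian with σ = √(2Dt) = √(2 × 3.65 × 1110) = 90.02 m.
C/C_peak = exp(−Δx²/(2σ²)) = 0.24 ⇒ Δx = σ·√(−2 ln 0.24) = 90.02 × 1.689 = 152.0 m.
Width = 2Δx = 304 m.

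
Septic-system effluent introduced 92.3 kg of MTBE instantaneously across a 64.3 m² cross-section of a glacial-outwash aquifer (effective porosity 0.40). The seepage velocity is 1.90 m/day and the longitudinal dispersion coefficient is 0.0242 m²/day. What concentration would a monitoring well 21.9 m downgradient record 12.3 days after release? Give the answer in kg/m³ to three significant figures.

For an instantaneous plane source, C(x,t) = M/(n_e·A·√(4πDt)) · exp(−(x−vt)²/(4Dt)), with n_e·A the pore (flow) area.
Plume center vt = 1.90 × 12.3 = 23.37 m, so the well at 21.9 m is 1.47 m upgradient of the peak.
√(4πDt) = 1.934 m, giving peak height M/(n_e·A·√(4πDt)) = 92.3/(0.40 × 64.3 × 1.934) = 1.856 kg/m³.
(x−vt)²/(4Dt) = (-1.47)²/(4 × 0.0242 × 12.3) = 1.815; exp(−1.815) = 0.1628.
C = 1.856 × 0.1628 = 0.302 kg/m³.

0.302 kg/m³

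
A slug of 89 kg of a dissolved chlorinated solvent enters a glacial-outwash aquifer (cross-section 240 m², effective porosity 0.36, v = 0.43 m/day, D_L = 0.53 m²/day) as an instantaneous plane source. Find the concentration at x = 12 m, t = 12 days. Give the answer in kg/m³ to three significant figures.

For an instantaneous plane source, C(x,t) = M/(n_e·A·√(4πDt)) · exp(−(x−vt)²/(4Dt)), with n_e·A the pore (flow) area.
Plume center vt = 0.43 × 12 = 5.16 m, so the well at 12 m is 6.84 m downgradient of the peak.
√(4πDt) = 8.940 m, giving peak height M/(n_e·A·√(4πDt)) = 89/(0.36 × 240 × 8.940) = 0.1152 kg/m³.
(x−vt)²/(4Dt) = (6.84)²/(4 × 0.53 × 12) = 1.839; exp(−1.839) = 0.1590.
C = 0.1152 × 0.1590 = 0.0183 kg/m³.

0.0183 kg/m³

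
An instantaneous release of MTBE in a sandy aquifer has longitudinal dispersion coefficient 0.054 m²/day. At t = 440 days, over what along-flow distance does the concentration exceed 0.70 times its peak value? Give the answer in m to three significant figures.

11.6 m

The plume is Gaussian with σ = √(2Dt) = √(2 × 0.054 × 440) = 6.893 m.
C/C_peak = exp(−Δx²/(2σ²)) = 0.70 ⇒ Δx = σ·√(−2 ln 0.70) = 6.893 × 0.8446 = 5.822 m.
Width = 2Δx = 11.6 m.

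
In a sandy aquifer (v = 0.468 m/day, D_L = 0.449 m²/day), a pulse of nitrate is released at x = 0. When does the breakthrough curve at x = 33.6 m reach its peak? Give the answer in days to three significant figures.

69.8 days

For the 1D instantaneous-source solution, setting ∂C/∂t = 0 at fixed x gives v²t² + 2Dt − x² = 0, so t = (√(D² + v²x²) − D)/v².
√(D² + v²x²) = √(0.449² + 0.468² × 33.6²) = 15.73; v² = 0.219024.
t = (15.73 − 0.449)/0.219024 = 69.8 days (vs. the pure-advection estimate x/v = 71.8 d).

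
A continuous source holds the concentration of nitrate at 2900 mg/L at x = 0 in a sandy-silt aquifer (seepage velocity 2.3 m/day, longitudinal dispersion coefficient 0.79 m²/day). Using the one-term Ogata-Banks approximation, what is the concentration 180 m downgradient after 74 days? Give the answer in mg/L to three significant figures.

For a continuous step input, C/C₀ ≈ ½·erfc((x−vt)/(2√(Dt))).
vt = 2.3 × 74 = 170.2 m and 2√(Dt) = 2√(0.79 × 74) = 15.29 m.
Argument (x−vt)/(2√(Dt)) = (180 − 170.2)/15.29 = 0.6409; ½·erfc(0.6409) = 0.1824.
C = 2900 × 0.1824 = 529 mg/L.

529 mg/L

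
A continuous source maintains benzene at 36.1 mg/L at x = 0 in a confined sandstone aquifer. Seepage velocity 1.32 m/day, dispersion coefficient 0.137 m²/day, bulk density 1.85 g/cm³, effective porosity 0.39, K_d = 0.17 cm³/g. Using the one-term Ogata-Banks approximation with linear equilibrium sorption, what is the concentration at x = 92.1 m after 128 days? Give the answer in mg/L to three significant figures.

Retardation factor R = 1 + ρ_b·K_d/n = 1 + 1.85 × 0.17/0.39 = 1.806.
Sorption retards both mechanisms: v_R = v/R = 0.7309 m/day, D_R = D/R = 0.07586 m²/day.
v_R·t = 0.7309 × 128 = 93.5552 m; 2√(D_R t) = 6.232 m; argument = (92.1 − 93.5552)/6.232 = -0.2335.
C = C₀ × ½·erfc(-0.2335) = 36.1 × 0.6294 = 22.7 mg/L.

22.7 mg/L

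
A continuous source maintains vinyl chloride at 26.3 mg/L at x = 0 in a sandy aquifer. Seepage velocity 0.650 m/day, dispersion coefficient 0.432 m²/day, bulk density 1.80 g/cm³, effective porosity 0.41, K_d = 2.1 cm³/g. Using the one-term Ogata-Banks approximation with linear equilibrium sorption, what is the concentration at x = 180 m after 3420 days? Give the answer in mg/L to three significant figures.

Retardation factor R = 1 + ρ_b·K_d/n = 1 + 1.80 × 2.1/0.41 = 10.22.
Sorption retards both mechanisms: v_R = v/R = 0.06360 m/day, D_R = D/R = 0.04227 m²/day.
v_R·t = 0.06360 × 3420 = 217.512 m; 2√(D_R t) = 24.05 m; argument = (180 − 217.512)/24.05 = -1.560.
C = C₀ × ½·erfc(-1.560) = 26.3 × 0.9863 = 25.9 mg/L.

25.9 mg/L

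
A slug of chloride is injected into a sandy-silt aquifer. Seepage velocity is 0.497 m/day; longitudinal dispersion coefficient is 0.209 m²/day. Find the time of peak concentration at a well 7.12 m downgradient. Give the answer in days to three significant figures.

For the 1D instantaneous-source solution, setting ∂C/∂t = 0 at fixed x gives v²t² + 2Dt − x² = 0, so t = (√(D² + v²x²) − D)/v².
√(D² + v²x²) = √(0.209² + 0.497² × 7.12²) = 3.545; v² = 0.247009.
t = (3.545 − 0.209)/0.247009 = 13.5 days (vs. the pure-advection estimate x/v = 14.3 d).

13.5 days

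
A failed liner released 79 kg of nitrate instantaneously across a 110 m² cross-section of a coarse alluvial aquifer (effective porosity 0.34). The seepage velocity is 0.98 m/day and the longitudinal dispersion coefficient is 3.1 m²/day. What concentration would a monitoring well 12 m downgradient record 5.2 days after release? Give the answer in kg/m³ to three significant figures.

0.0709 kg/m³

For an instantaneous plane source, C(x,t) = M/(n_e·A·√(4πDt)) · exp(−(x−vt)²/(4Dt)), with n_e·A the pore (flow) area.
Plume center vt = 0.98 × 5.2 = 5.096 m, so the well at 12 m is 6.904 m downgradient of the peak.
√(4πDt) = 14.23 m, giving peak height M/(n_e·A·√(4πDt)) = 79/(0.34 × 110 × 14.23) = 0.1484 kg/m³.
(x−vt)²/(4Dt) = (6.904)²/(4 × 3.1 × 5.2) = 0.7392; exp(−0.7392) = 0.4775.
C = 0.1484 × 0.4775 = 0.0709 kg/m³.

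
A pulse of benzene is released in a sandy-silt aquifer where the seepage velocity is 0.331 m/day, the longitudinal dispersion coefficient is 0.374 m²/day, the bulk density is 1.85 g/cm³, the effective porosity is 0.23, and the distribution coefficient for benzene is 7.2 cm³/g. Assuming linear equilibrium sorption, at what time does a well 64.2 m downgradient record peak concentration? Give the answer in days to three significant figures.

Retardation factor R = 1 + ρ_b·K_d/n = 1 + 1.85 × 7.2/0.23 = 58.91.
Sorption retards both mechanisms: v_R = v/R = 0.005619 m/day, D_R = D/R = 0.006349 m²/day.
Peak time from v_R²t² + 2D_R t − x² = 0: t = (√(D_R² + v_R²x²) − D_R)/v_R².
√(D_R² + v_R²x²) = √(0.006349² + 0.005619² × 64.2²) = 0.3608; v_R² = 3.157e-05.
t = (0.3608 − 0.006349)/3.157e-05 = 11200 days.

11200 days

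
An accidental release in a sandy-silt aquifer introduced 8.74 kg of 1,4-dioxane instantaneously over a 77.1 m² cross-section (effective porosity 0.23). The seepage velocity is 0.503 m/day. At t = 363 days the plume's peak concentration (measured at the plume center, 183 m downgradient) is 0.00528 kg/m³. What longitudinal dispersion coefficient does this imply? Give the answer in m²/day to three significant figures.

At the plume center C_max = M/(n_e·A·√(4πDt)), so D = M²/(4πt·(n_e·A·C_max)²).
n_e·A·C_max = 0.23 × 77.1 × 0.00528 = 0.09363 kg/m.
D = 8.74²/(4π × 363 × 0.09363²) = 1.91 m²/day.

1.91 m²/day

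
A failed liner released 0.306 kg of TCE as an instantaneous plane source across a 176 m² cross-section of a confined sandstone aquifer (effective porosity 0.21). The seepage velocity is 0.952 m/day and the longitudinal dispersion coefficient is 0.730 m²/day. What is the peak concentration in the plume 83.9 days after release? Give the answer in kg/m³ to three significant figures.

0.000298 kg/m³

The peak of an instantaneous 1D plume sits at x = vt; there the Gaussian factor is 1 and C_max = M/(n_e·A·√(4πDt)), where n_e·A is the pore area the mass is dissolved in.
√(4πDt) = √(4π × 0.730 × 83.9) = 27.74 m, so C_max = 0.306/(0.21 × 176 × 27.74) = 0.000298 kg/m³.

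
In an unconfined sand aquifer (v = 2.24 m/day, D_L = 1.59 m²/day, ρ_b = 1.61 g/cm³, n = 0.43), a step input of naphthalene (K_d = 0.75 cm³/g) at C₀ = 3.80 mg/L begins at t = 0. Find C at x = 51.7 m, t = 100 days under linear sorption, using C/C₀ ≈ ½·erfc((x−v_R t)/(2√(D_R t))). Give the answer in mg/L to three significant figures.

Retardation factor R = 1 + ρ_b·K_d/n = 1 + 1.61 × 0.75/0.43 = 3.808.
Sorption retards both mechanisms: v_R = v/R = 0.5882 m/day, D_R = D/R = 0.4175 m²/day.
v_R·t = 0.5882 × 100 = 58.82 m; 2√(D_R t) = 12.92 m; argument = (51.7 − 58.82)/12.92 = -0.5511.
C = C₀ × ½·erfc(-0.5511) = 3.80 × 0.7821 = 2.97 mg/L.

2.97 mg/L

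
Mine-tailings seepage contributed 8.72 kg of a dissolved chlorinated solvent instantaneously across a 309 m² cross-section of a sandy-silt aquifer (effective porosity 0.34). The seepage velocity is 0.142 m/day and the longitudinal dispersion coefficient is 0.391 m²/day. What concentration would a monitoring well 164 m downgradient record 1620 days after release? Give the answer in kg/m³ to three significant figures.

0.000166 kg/m³

For an instantaneous plane source, C(x,t) = M/(n_e·A·√(4πDt)) · exp(−(x−vt)²/(4Dt)), with n_e·A the pore (flow) area.
Plume center vt = 0.142 × 1620 = 230.04 m, so the well at 164 m is 66.04 m upgradient of the peak.
√(4πDt) = 89.22 m, giving peak height M/(n_e·A·√(4πDt)) = 8.72/(0.34 × 309 × 89.22) = 0.0009303 kg/m³.
(x−vt)²/(4Dt) = (-66.04)²/(4 × 0.391 × 1620) = 1.721; exp(−1.721) = 0.1789.
C = 0.0009303 × 0.1789 = 0.000166 kg/m³.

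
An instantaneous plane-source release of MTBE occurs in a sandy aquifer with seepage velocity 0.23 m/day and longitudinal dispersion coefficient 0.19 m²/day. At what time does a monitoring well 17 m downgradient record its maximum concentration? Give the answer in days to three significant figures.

70.4 days

For the 1D instantaneous-source solution, setting ∂C/∂t = 0 at fixed x gives v²t² + 2Dt − x² = 0, so t = (√(D² + v²x²) − D)/v².
√(D² + v²x²) = √(0.19² + 0.23² × 17²) = 3.915; v² = 0.0529.
t = (3.915 − 0.19)/0.0529 = 70.4 days (vs. the pure-advection estimate x/v = 73.9 d).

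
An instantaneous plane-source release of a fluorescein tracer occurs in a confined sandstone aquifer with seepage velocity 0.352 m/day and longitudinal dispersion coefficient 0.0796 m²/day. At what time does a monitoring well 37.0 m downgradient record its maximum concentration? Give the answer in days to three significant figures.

104 days

For the 1D instantaneous-source solution, setting ∂C/∂t = 0 at fixed x gives v²t² + 2Dt − x² = 0, so t = (√(D² + v²x²) − D)/v².
√(D² + v²x²) = √(0.0796² + 0.352² × 37.0²) = 13.02; v² = 0.123904.
t = (13.02 − 0.0796)/0.123904 = 104 days (vs. the pure-advection estimate x/v = 105 d).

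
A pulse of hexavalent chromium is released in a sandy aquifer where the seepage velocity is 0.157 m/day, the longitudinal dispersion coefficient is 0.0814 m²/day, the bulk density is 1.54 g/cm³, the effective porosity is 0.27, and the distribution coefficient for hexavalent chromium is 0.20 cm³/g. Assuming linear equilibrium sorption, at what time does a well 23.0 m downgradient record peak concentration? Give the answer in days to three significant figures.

Retardation factor R = 1 + ρ_b·K_d/n = 1 + 1.54 × 0.20/0.27 = 2.141.
Sorption retards both mechanisms: v_R = v/R = 0.07333 m/day, D_R = D/R = 0.03802 m²/day.
Peak time from v_R²t² + 2D_R t − x² = 0: t = (√(D_R² + v_R²x²) − D_R)/v_R².
√(D_R² + v_R²x²) = √(0.03802² + 0.07333² × 23.0²) = 1.687; v_R² = 0.005377.
t = (1.687 − 0.03802)/0.005377 = 307 days.

307 days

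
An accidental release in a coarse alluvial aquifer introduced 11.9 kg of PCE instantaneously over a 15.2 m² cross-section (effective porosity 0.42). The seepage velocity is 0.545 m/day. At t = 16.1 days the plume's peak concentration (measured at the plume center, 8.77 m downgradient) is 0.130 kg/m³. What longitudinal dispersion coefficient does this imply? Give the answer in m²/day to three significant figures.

At the plume center C_max = M/(n_e·A·√(4πDt)), so D = M²/(4πt·(n_e·A·C_max)²).
n_e·A·C_max = 0.42 × 15.2 × 0.130 = 0.8299 kg/m.
D = 11.9²/(4π × 16.1 × 0.8299²) = 1.02 m²/day.

1.02 m²/day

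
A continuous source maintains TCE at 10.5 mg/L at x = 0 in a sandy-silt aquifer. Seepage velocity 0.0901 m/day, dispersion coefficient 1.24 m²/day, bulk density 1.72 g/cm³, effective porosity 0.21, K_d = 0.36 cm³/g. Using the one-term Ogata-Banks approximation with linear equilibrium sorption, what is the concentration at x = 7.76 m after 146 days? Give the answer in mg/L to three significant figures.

3.38 mg/L

Retardation factor R = 1 + ρ_b·K_d/n = 1 + 1.72 × 0.36/0.21 = 3.949.
Sorption retards both mechanisms: v_R = v/R = 0.02282 m/day, D_R = D/R = 0.3140 m²/day.
v_R·t = 0.02282 × 146 = 3.33172 m; 2√(D_R t) = 13.54 m; argument = (7.76 − 3.33172)/13.54 = 0.3271.
C = C₀ × ½·erfc(0.3271) = 10.5 × 0.3218 = 3.38 mg/L.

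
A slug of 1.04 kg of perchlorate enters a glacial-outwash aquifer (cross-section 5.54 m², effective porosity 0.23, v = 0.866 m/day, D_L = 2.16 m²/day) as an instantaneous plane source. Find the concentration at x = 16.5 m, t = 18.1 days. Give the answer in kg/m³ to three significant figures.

0.0367 kg/m³

For an instantaneous plane source, C(x,t) = M/(n_e·A·√(4πDt)) · exp(−(x−vt)²/(4Dt)), with n_e·A the pore (flow) area.
Plume center vt = 0.866 × 18.1 = 15.6746 m, so the well at 16.5 m is 0.8254 m downgradient of the peak.
√(4πDt) = 22.17 m, giving peak height M/(n_e·A·√(4πDt)) = 1.04/(0.23 × 5.54 × 22.17) = 0.03682 kg/m³.
(x−vt)²/(4Dt) = (0.8254)²/(4 × 2.16 × 18.1) = 0.004356; exp(−0.004356) = 0.9957.
C = 0.03682 × 0.9957 = 0.0367 kg/m³.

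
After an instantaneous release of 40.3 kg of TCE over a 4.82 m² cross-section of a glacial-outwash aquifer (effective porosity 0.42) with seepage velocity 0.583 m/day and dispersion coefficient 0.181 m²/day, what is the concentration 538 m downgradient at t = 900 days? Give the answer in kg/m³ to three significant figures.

For an instantaneous plane source, C(x,t) = M/(n_e·A·√(4πDt)) · exp(−(x−vt)²/(4Dt)), with n_e·A the pore (flow) area.
Plume center vt = 0.583 × 900 = 524.7 m, so the well at 538 m is 13.3 m downgradient of the peak.
√(4πDt) = 45.24 m, giving peak height M/(n_e·A·√(4πDt)) = 40.3/(0.42 × 4.82 × 45.24) = 0.4400 kg/m³.
(x−vt)²/(4Dt) = (13.3)²/(4 × 0.181 × 900) = 0.2715; exp(−0.2715) = 0.7622.
C = 0.4400 × 0.7622 = 0.335 kg/m³.

0.335 kg/m³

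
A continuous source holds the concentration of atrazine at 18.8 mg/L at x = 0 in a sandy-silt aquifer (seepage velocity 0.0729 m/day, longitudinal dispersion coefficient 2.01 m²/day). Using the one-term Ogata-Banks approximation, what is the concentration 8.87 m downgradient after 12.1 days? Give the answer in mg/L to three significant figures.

2.37 mg/L

For a continuous step input, C/C₀ ≈ ½·erfc((x−vt)/(2√(Dt))).
vt = 0.0729 × 12.1 = 0.88209 m and 2√(Dt) = 2√(2.01 × 12.1) = 9.863 m.
Argument (x−vt)/(2√(Dt)) = (8.87 − 0.88209)/9.863 = 0.8099; ½·erfc(0.8099) = 0.1260.
C = 18.8 × 0.1260 = 2.37 mg/L.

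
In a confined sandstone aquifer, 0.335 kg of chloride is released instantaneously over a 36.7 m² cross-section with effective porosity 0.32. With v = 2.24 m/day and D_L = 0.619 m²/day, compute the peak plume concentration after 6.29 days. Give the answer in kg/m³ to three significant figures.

The peak of an instantaneous 1D plume sits at x = vt; there the Gaussian factor is 1 and C_max = M/(n_e·A·√(4πDt)), where n_e·A is the pore area the mass is dissolved in.
√(4πDt) = √(4π × 0.619 × 6.29) = 6.995 m, so C_max = 0.335/(0.32 × 36.7 × 6.995) = 0.00408 kg/m³.

0.00408 kg/m³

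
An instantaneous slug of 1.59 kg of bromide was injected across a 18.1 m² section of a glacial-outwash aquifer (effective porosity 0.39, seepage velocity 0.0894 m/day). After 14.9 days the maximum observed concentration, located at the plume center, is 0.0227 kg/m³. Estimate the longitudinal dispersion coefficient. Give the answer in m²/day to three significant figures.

0.526 m²/day

At the plume center C_max = M/(n_e·A·√(4πDt)), so D = M²/(4πt·(n_e·A·C_max)²).
n_e·A·C_max = 0.39 × 18.1 × 0.0227 = 0.1602 kg/m.
D = 1.59²/(4π × 14.9 × 0.1602²) = 0.526 m²/day.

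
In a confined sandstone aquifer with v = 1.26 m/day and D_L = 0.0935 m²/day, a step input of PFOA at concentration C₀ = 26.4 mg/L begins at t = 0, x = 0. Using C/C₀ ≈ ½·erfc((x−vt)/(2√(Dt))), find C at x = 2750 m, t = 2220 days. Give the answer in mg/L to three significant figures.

For a continuous step input, C/C₀ ≈ ½·erfc((x−vt)/(2√(Dt))).
vt = 1.26 × 2220 = 2797.2 m and 2√(Dt) = 2√(0.0935 × 2220) = 28.81 m.
Argument (x−vt)/(2√(Dt)) = (2750 − 2797.2)/28.81 = -1.638; ½·erfc(-1.638) = 0.9897.
C = 26.4 × 0.9897 = 26.1 mg/L.

26.1 mg/L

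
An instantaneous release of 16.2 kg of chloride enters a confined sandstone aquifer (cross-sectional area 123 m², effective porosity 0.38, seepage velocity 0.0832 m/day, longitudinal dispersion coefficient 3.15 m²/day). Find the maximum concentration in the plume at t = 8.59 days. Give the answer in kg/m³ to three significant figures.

0.0188 kg/m³

The peak of an instantaneous 1D plume sits at x = vt; there the Gaussian factor is 1 and C_max = M/(n_e·A·√(4πDt)), where n_e·A is the pore area the mass is dissolved in.
√(4πDt) = √(4π × 3.15 × 8.59) = 18.44 m, so C_max = 16.2/(0.38 × 123 × 18.44) = 0.0188 kg/m³.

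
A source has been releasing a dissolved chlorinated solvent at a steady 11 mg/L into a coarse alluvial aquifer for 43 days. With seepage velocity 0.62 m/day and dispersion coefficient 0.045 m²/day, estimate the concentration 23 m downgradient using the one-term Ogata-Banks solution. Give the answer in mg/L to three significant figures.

10.7 mg/L

For a continuous step input, C/C₀ ≈ ½·erfc((x−vt)/(2√(Dt))).
vt = 0.62 × 43 = 26.66 m and 2√(Dt) = 2√(0.045 × 43) = 2.782 m.
Argument (x−vt)/(2√(Dt)) = (23 − 26.66)/2.782 = -1.316; ½·erfc(-1.316) = 0.9686.
C = 11 × 0.9686 = 10.7 mg/L.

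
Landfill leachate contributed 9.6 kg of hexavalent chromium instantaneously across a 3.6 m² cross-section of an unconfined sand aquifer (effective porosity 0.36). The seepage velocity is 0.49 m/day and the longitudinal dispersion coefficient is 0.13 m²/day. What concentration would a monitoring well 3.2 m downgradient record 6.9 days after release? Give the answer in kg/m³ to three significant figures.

For an instantaneous plane source, C(x,t) = M/(n_e·A·√(4πDt)) · exp(−(x−vt)²/(4Dt)), with n_e·A the pore (flow) area.
Plume center vt = 0.49 × 6.9 = 3.381 m, so the well at 3.2 m is 0.181 m upgradient of the peak.
√(4πDt) = 3.357 m, giving peak height M/(n_e·A·√(4πDt)) = 9.6/(0.36 × 3.6 × 3.357) = 2.207 kg/m³.
(x−vt)²/(4Dt) = (-0.181)²/(4 × 0.13 × 6.9) = 0.009131; exp(−0.009131) = 0.9909.
C = 2.207 × 0.9909 = 2.19 kg/m³.

2.19 kg/m³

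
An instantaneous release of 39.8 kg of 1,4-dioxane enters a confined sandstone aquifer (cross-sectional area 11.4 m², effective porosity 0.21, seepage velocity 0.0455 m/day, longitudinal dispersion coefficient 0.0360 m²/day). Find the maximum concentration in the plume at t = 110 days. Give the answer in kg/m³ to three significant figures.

2.36 kg/m³

The peak of an instantaneous 1D plume sits at x = vt; there the Gaussian factor is 1 and C_max = M/(n_e·A·√(4πDt)), where n_e·A is the pore area the mass is dissolved in.
√(4πDt) = √(4π × 0.0360 × 110) = 7.054 m, so C_max = 39.8/(0.21 × 11.4 × 7.054) = 2.36 kg/m³.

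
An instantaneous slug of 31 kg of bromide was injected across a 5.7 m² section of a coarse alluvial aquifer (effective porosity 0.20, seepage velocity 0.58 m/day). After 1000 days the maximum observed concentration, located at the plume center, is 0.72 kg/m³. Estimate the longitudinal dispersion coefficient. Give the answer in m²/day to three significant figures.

At the plume center C_max = M/(n_e·A·√(4πDt)), so D = M²/(4πt·(n_e·A·C_max)²).
n_e·A·C_max = 0.20 × 5.7 × 0.72 = 0.8208 kg/m.
D = 31²/(4π × 1000 × 0.8208²) = 0.114 m²/day.

0.114 m²/day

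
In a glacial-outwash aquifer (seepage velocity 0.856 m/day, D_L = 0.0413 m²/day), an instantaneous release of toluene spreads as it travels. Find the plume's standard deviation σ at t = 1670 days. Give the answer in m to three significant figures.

Dispersive spreading gives a Gaussian with σ² = 2Dt; advection only shifts the center.
σ = √(2 × 0.0413 × 1670) = 11.7 m.

11.7 m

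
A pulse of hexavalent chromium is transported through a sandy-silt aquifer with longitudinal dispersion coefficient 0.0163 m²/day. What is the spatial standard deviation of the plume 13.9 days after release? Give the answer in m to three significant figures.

Dispersive spreading gives a Gaussian with σ² = 2Dt; advection only shifts the center.
σ = √(2 × 0.0163 × 13.9) = 0.673 m.

0.673 m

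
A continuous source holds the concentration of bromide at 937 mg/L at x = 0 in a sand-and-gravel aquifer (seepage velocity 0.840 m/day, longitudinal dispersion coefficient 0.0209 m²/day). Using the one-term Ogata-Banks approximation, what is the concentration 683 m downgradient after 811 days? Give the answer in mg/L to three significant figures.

For a continuous step input, C/C₀ ≈ ½·erfc((x−vt)/(2√(Dt))).
vt = 0.840 × 811 = 681.24 m and 2√(Dt) = 2√(0.0209 × 811) = 8.234 m.
Argument (x−vt)/(2√(Dt)) = (683 − 681.24)/8.234 = 0.2137; ½·erfc(0.2137) = 0.3812.
C = 937 × 0.3812 = 357 mg/L.

357 mg/L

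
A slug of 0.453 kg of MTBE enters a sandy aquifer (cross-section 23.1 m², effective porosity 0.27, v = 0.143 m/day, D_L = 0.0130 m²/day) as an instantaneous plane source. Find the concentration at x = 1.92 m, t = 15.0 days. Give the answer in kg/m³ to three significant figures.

0.0435 kg/m³

For an instantaneous plane source, C(x,t) = M/(n_e·A·√(4πDt)) · exp(−(x−vt)²/(4Dt)), with n_e·A the pore (flow) area.
Plume center vt = 0.143 × 15.0 = 2.145 m, so the well at 1.92 m is 0.225 m upgradient of the peak.
√(4πDt) = 1.565 m, giving peak height M/(n_e·A·√(4πDt)) = 0.453/(0.27 × 23.1 × 1.565) = 0.04641 kg/m³.
(x−vt)²/(4Dt) = (-0.225)²/(4 × 0.0130 × 15.0) = 0.06490; exp(−0.06490) = 0.9372.
C = 0.04641 × 0.9372 = 0.0435 kg/m³.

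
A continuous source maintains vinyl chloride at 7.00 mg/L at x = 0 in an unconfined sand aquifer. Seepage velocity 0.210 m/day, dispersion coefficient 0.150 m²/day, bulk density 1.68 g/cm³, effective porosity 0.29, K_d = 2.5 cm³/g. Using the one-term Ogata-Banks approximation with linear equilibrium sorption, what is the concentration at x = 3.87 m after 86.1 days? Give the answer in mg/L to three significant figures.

Retardation factor R = 1 + ρ_b·K_d/n = 1 + 1.68 × 2.5/0.29 = 15.48.
Sorption retards both mechanisms: v_R = v/R = 0.01357 m/day, D_R = D/R = 0.009690 m²/day.
v_R·t = 0.01357 × 86.1 = 1.168377 m; 2√(D_R t) = 1.827 m; argument = (3.87 − 1.168377)/1.827 = 1.479.
C = C₀ × ½·erfc(1.479) = 7.00 × 0.01824 = 0.128 mg/L.

0.128 mg/L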